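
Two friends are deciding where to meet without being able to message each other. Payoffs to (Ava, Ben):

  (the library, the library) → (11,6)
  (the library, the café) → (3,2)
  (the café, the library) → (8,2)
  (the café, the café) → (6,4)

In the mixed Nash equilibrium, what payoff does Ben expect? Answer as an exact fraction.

10/3

Ava mixes with probability p on the library, chosen so Ben is indifferent: 6p + 2(1−p) = 2p + 4(1−p) gives p = 1/3.
Ben's expected payoff is 6·1/3 + 2·2/3 = 10/3.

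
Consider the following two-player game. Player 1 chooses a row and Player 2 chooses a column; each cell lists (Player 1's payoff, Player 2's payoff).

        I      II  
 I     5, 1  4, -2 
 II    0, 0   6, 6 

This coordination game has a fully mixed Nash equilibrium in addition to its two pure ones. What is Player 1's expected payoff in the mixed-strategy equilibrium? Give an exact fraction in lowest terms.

Player 2 mixes with probability q on I, chosen so Player 1 is indifferent: 5q + 4(1−q) = 0q + 6(1−q) gives q = 2/7.
Player 1's expected payoff (from either row, since indifferent) is 5·2/7 + 4·5/7 = 30/7.

30/7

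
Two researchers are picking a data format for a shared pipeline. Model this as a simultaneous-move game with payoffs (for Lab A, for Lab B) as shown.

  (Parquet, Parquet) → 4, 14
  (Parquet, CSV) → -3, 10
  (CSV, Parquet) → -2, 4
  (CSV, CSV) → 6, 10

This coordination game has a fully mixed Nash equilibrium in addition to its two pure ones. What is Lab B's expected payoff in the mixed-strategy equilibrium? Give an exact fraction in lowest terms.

Lab A mixes with probability p on Parquet, chosen so Lab B is indifferent: 14p + 4(1−p) = 10p + 10(1−p) gives p = 3/5.
Lab B's expected payoff is 14·3/5 + 4·2/5 = 10.

10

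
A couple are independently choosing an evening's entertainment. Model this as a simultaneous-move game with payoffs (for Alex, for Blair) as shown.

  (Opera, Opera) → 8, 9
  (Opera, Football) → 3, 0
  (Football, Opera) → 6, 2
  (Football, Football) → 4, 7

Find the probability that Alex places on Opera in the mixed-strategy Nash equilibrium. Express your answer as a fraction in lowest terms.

5/14

Alex's mix p on Opera must make Blair indifferent between Opera and Football.
Blair's payoff from Opera: 9p + 2(1−p). From Football: 0p + 7(1−p).
Set equal: 9p = 5(1−p) → p = 5/14.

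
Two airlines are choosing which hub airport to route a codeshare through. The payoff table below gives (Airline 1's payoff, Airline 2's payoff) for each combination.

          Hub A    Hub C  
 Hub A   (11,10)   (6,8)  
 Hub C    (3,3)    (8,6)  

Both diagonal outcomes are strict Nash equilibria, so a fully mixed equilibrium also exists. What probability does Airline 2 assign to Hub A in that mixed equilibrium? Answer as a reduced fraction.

Airline 2's mix q on Hub A must make Airline 1 indifferent between Hub A and Hub C.
Airline 1's payoff from Hub A: 11q + 6(1−q). From Hub C: 3q + 8(1−q).
Set equal: 8q = 2(1−q) → q = 2/10 = 1/5.

1/5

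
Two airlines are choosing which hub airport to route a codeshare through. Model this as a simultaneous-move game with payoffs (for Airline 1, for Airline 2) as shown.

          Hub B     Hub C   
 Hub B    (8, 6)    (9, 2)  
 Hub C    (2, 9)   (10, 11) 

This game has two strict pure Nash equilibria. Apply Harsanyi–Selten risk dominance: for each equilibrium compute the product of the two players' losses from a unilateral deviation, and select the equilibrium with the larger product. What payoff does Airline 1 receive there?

8

At both Hub B: Airline 1 loses 8 − 2 = 6 by deviating; Airline 2 loses 6 − 2 = 4. Product = 6·4 = 24.
At both Hub C: Airline 1 loses 10 − 9 = 1 by deviating; Airline 2 loses 11 − 9 = 2. Product = 1·2 = 2.
24 > 2, so both Hub B is risk-dominant. Airline 1's payoff there is 8.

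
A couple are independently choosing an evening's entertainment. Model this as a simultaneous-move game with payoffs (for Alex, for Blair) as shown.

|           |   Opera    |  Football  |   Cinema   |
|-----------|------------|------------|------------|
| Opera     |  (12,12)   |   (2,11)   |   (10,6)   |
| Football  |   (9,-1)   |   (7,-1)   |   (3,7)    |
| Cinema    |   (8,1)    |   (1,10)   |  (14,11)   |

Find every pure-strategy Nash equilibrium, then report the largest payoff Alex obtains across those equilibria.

Both Opera is a pure NE (Alex: 12 ≥ 9; Blair: 12 ≥ 11). Alex gets 12.
Both Cinema is a pure NE (Alex: 14 ≥ 10; Blair: 11 ≥ 10). Alex gets 14.
Every other cell has a profitable deviation for at least one player. Highest of {12, 14} is 14.

14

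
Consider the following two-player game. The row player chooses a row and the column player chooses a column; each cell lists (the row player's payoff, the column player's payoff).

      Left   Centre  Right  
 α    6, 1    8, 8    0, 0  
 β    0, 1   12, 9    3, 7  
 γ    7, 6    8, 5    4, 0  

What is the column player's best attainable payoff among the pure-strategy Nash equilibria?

9

(β, Centre) is a pure NE (the row player: 12 ≥ 8; the column player: 9 ≥ 7). The column player gets 9.
(γ, Left) is a pure NE (the row player: 7 ≥ 6; the column player: 6 ≥ 5). The column player gets 6.
Every other cell has a profitable deviation for at least one player. Highest of {9, 6} is 9.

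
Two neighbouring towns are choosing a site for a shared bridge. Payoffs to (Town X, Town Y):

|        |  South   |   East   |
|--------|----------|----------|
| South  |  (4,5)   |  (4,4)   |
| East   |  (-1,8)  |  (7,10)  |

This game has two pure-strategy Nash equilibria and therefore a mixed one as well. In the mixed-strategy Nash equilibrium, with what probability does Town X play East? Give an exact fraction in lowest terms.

Town X's mix p on South must make Town Y indifferent between South and East.
Town Y's payoff from South: 5p + 8(1−p). From East: 4p + 10(1−p).
Set equal: 1p = 2(1−p) → p = 2/3.
Probability on East is 1 − 2/3 = 1/3.

1/3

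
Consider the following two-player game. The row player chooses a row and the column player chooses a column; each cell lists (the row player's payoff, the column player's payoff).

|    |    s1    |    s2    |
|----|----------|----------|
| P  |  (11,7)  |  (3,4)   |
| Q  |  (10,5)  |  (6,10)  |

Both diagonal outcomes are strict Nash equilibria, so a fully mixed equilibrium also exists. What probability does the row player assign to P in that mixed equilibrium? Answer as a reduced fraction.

5/8

The row player's mix p on P must make the column player indifferent between s1 and s2.
The column player's payoff from s1: 7p + 5(1−p). From s2: 4p + 10(1−p).
Set equal: 3p = 5(1−p) → p = 5/8.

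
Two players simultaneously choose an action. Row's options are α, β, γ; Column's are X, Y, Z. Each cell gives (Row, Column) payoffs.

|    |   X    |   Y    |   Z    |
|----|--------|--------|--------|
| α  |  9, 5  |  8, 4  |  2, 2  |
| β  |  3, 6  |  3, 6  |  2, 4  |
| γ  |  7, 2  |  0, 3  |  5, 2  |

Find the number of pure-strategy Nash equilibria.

(α, X): Row gets 9 (best alternative 7); Column gets 5 (best alternative 4). Neither deviates — NE.
(β, Y) is not a NE: Row would switch to α (8 > 3).
No other cell survives both best-response checks, so there is 1 pure NE.

1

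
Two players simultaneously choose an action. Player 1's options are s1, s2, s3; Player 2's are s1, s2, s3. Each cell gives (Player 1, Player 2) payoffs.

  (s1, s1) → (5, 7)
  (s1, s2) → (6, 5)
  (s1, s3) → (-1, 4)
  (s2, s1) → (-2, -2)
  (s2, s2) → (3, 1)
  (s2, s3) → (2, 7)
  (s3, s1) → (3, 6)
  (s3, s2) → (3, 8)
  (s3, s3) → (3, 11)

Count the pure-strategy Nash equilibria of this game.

Both s1: Player 1 gets 5 (best alternative 3); Player 2 gets 7 (best alternative 5). Neither deviates — NE.
Both s3: Player 1 gets 3 (best alternative 2); Player 2 gets 11 (best alternative 8). Neither deviates — NE.
Both s2 is not a NE: Player 1 would switch to s1 (6 > 3).
No other cell survives both best-response checks, so there are 2 pure NE.

2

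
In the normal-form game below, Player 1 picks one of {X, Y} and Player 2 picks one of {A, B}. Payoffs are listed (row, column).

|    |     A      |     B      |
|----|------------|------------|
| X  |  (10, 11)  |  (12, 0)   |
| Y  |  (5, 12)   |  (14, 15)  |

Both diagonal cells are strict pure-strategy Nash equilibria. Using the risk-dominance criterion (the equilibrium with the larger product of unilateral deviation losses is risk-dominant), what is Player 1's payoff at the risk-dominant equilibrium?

At (X, A): Player 1 loses 10 − 5 = 5 by deviating; Player 2 loses 11 − 0 = 11. Product = 5·11 = 55.
At (Y, B): Player 1 loses 14 − 12 = 2 by deviating; Player 2 loses 15 − 12 = 3. Product = 2·3 = 6.
55 > 6, so (X, A) is risk-dominant. Player 1's payoff there is 10.

10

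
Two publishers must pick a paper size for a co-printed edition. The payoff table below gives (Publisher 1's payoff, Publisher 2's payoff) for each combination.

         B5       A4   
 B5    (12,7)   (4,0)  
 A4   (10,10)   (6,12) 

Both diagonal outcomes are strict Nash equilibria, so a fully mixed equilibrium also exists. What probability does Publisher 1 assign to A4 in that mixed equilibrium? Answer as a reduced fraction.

7/9

Publisher 1's mix p on B5 must make Publisher 2 indifferent between B5 and A4.
Publisher 2's payoff from B5: 7p + 10(1−p). From A4: 0p + 12(1−p).
Set equal: 7p = 2(1−p) → p = 2/9.
Probability on A4 is 1 − 2/9 = 7/9.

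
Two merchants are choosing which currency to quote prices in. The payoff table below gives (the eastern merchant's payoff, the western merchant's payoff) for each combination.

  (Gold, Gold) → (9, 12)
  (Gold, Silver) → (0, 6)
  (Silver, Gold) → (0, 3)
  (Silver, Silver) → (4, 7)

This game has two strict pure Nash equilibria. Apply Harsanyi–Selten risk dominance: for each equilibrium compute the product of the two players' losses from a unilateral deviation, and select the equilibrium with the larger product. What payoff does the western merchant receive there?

12

At both Gold: the eastern merchant loses 9 − 0 = 9 by deviating; the western merchant loses 12 − 6 = 6. Product = 9·6 = 54.
At both Silver: the eastern merchant loses 4 − 0 = 4 by deviating; the western merchant loses 7 − 3 = 4. Product = 4·4 = 16.
54 > 16, so both Gold is risk-dominant. The western merchant's payoff there is 12.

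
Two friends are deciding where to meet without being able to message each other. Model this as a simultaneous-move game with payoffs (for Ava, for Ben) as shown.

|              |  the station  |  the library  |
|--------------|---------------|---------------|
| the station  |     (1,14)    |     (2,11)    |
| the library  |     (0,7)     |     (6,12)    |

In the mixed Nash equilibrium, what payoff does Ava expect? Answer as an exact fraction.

Ben mixes with probability q on the station, chosen so Ava is indifferent: 1q + 2(1−q) = 0q + 6(1−q) gives q = 4/5.
Ava's expected payoff (from either row, since indifferent) is 1·4/5 + 2·1/5 = 6/5.

6/5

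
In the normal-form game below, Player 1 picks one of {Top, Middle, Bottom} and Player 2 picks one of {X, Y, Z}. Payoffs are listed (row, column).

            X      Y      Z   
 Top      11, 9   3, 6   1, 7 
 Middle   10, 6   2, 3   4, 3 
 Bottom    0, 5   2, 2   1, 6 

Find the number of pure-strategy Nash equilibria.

(Top, X): Player 1 gets 11 (best alternative 10); Player 2 gets 9 (best alternative 7). Neither deviates — NE.
(Bottom, Z) is not a NE: Player 1 would switch to Middle (4 > 1).
No other cell survives both best-response checks, so there is 1 pure NE.

1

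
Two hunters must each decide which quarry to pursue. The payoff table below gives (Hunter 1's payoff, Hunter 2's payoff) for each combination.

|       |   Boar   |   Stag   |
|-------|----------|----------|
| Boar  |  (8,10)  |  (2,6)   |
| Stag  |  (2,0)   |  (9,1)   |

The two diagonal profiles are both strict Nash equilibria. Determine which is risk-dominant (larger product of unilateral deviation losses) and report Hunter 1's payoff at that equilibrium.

8

At both Boar: Hunter 1 loses 8 − 2 = 6 by deviating; Hunter 2 loses 10 − 6 = 4. Product = 6·4 = 24.
At both Stag: Hunter 1 loses 9 − 2 = 7 by deviating; Hunter 2 loses 1 − 0 = 1. Product = 7·1 = 7.
24 > 7, so both Boar is risk-dominant. Hunter 1's payoff there is 8.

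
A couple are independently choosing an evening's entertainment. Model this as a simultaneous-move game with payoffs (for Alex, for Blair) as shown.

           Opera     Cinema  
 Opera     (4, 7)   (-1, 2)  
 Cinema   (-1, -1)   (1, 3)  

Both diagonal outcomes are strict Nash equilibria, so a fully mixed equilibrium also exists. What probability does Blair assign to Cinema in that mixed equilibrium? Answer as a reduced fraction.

Blair's mix q on Opera must make Alex indifferent between Opera and Cinema.
Alex's payoff from Opera: 4q + (-1)(1−q). From Cinema: (-1)q + 1(1−q).
Set equal: 5q = 2(1−q) → q = 2/7.
Probability on Cinema is 1 − 2/7 = 5/7.

5/7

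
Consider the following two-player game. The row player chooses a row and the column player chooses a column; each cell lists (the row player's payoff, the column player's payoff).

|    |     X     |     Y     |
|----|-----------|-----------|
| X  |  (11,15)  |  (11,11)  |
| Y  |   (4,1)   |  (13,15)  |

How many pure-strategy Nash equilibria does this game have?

Both X: the row player gets 11 (best alternative 4); the column player gets 15 (best alternative 11). Neither deviates — NE.
Both Y: the row player gets 13 (best alternative 11); the column player gets 15 (best alternative 1). Neither deviates — NE.
(X, Y) is not a NE: the row player would switch to Y (13 > 11).
No other cell survives both best-response checks, so there are 2 pure NE.

2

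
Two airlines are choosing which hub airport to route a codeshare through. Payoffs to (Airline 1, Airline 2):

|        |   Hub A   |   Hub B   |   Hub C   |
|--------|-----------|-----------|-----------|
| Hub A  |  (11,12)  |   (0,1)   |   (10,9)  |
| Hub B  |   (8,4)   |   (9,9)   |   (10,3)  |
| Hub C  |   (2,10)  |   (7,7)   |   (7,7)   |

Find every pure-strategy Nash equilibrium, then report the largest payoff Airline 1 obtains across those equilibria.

11

Both Hub A is a pure NE (Airline 1: 11 ≥ 8; Airline 2: 12 ≥ 9). Airline 1 gets 11.
Both Hub B is a pure NE (Airline 1: 9 ≥ 7; Airline 2: 9 ≥ 4). Airline 1 gets 9.
Every other cell has a profitable deviation for at least one player. Highest of {11, 9} is 11.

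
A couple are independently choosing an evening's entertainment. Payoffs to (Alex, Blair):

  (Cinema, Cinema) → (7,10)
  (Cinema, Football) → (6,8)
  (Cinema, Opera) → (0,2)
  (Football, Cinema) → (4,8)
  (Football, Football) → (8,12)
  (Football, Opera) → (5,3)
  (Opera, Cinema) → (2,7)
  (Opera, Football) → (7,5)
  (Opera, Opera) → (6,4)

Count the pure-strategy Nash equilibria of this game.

2

Both Cinema: Alex gets 7 (best alternative 4); Blair gets 10 (best alternative 8). Neither deviates — NE.
Both Football: Alex gets 8 (best alternative 7); Blair gets 12 (best alternative 8). Neither deviates — NE.
Both Opera is not a NE: Blair would switch to Cinema (7 > 4).
No other cell survives both best-response checks, so there are 2 pure NE.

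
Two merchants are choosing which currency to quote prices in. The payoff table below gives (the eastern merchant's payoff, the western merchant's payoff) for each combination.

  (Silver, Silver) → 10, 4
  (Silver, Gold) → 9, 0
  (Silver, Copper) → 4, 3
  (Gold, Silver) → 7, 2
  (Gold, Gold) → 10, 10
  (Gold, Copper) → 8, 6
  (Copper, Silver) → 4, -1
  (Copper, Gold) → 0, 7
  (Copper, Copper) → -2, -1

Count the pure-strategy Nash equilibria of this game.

Both Silver: the eastern merchant gets 10 (best alternative 7); the western merchant gets 4 (best alternative 3). Neither deviates — NE.
Both Gold: the eastern merchant gets 10 (best alternative 9); the western merchant gets 10 (best alternative 6). Neither deviates — NE.
Both Copper is not a NE: the eastern merchant would switch to Gold (8 > -2).
No other cell survives both best-response checks, so there are 2 pure NE.

2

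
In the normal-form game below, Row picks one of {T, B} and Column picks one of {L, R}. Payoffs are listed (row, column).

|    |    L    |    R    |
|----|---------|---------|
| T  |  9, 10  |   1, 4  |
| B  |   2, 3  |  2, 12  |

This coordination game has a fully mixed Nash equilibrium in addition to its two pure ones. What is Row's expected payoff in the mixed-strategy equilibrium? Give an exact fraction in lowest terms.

2

Column mixes with probability q on L, chosen so Row is indifferent: 9q + 1(1−q) = 2q + 2(1−q) gives q = 1/8.
Row's expected payoff (from either row, since indifferent) is 9·1/8 + 1·7/8 = 2.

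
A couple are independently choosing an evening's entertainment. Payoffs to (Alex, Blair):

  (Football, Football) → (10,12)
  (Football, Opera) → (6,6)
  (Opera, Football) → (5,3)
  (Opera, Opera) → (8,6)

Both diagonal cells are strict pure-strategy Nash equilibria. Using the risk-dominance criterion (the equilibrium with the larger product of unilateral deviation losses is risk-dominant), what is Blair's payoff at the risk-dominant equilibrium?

At both Football: Alex loses 10 − 5 = 5 by deviating; Blair loses 12 − 6 = 6. Product = 5·6 = 30.
At both Opera: Alex loses 8 − 6 = 2 by deviating; Blair loses 6 − 3 = 3. Product = 2·3 = 6.
30 > 6, so both Football is risk-dominant. Blair's payoff there is 12.

12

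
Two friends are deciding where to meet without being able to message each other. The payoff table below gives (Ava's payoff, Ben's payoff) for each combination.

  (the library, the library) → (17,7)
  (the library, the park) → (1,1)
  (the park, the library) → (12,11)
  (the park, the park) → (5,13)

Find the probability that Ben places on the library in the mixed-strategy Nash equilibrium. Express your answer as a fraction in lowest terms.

4/9

Ben's mix q on the library must make Ava indifferent between the library and the park.
Ava's payoff from the library: 17q + 1(1−q). From the park: 12q + 5(1−q).
Set equal: 5q = 4(1−q) → q = 4/9.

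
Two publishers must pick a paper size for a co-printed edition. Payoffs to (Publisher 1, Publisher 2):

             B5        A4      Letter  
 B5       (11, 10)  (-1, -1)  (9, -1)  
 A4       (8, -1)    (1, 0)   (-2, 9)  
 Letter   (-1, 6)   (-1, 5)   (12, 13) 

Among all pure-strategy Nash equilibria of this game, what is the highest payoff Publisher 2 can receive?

Both B5 is a pure NE (Publisher 1: 11 ≥ 8; Publisher 2: 10 ≥ -1). Publisher 2 gets 10.
Both Letter is a pure NE (Publisher 1: 12 ≥ 9; Publisher 2: 13 ≥ 6). Publisher 2 gets 13.
Every other cell has a profitable deviation for at least one player. Highest of {10, 13} is 13.

13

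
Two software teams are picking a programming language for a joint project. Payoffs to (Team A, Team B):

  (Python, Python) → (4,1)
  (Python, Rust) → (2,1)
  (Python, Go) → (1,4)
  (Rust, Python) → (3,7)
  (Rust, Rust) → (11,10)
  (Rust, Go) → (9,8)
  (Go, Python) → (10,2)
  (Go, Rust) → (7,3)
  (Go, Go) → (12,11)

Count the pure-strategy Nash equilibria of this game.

2

Both Rust: Team A gets 11 (best alternative 7); Team B gets 10 (best alternative 8). Neither deviates — NE.
Both Go: Team A gets 12 (best alternative 9); Team B gets 11 (best alternative 3). Neither deviates — NE.
Both Python is not a NE: Team A would switch to Go (10 > 4).
No other cell survives both best-response checks, so there are 2 pure NE.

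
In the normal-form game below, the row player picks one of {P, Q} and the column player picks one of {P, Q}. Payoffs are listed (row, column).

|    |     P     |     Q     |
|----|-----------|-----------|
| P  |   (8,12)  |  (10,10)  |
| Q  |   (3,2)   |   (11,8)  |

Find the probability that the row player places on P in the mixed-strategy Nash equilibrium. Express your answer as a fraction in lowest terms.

The row player's mix p on P must make the column player indifferent between P and Q.
The column player's payoff from P: 12p + 2(1−p). From Q: 10p + 8(1−p).
Set equal: 2p = 6(1−p) → p = 6/8 = 3/4.

3/4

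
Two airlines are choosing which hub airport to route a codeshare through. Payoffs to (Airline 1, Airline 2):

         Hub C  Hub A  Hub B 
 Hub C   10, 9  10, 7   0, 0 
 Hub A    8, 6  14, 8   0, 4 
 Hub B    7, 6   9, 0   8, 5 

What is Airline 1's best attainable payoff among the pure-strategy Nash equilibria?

Both Hub C is a pure NE (Airline 1: 10 ≥ 8; Airline 2: 9 ≥ 7). Airline 1 gets 10.
Both Hub A is a pure NE (Airline 1: 14 ≥ 10; Airline 2: 8 ≥ 6). Airline 1 gets 14.
Every other cell has a profitable deviation for at least one player. Highest of {10, 14} is 14.

14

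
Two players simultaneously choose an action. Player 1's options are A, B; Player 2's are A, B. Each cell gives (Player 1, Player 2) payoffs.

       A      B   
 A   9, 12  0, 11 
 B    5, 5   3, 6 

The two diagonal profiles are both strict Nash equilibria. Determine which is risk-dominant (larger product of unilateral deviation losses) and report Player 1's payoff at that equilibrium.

9

At both A: Player 1 loses 9 − 5 = 4 by deviating; Player 2 loses 12 − 11 = 1. Product = 4·1 = 4.
At both B: Player 1 loses 3 − 0 = 3 by deviating; Player 2 loses 6 − 5 = 1. Product = 3·1 = 3.
4 > 3, so both A is risk-dominant. Player 1's payoff there is 9.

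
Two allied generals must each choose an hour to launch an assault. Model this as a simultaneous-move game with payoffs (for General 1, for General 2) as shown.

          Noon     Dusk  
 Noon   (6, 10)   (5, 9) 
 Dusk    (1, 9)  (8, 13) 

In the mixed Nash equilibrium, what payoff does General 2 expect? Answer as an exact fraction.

General 1 mixes with probability p on Noon, chosen so General 2 is indifferent: 10p + 9(1−p) = 9p + 13(1−p) gives p = 4/5.
General 2's expected payoff is 10·4/5 + 9·1/5 = 49/5.

49/5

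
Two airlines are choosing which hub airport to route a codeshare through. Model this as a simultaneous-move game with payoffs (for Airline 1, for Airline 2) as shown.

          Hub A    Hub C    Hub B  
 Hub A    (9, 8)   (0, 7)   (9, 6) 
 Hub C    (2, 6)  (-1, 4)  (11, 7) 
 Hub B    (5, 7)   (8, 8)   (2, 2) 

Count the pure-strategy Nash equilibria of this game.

3

Both Hub A: Airline 1 gets 9 (best alternative 5); Airline 2 gets 8 (best alternative 7). Neither deviates — NE.
(Hub C, Hub B): Airline 1 gets 11 (best alternative 9); Airline 2 gets 7 (best alternative 6). Neither deviates — NE.
(Hub B, Hub C): Airline 1 gets 8 (best alternative 0); Airline 2 gets 8 (best alternative 7). Neither deviates — NE.
Both Hub B is not a NE: Airline 1 would switch to Hub C (11 > 2).
No other cell survives both best-response checks, so there are 3 pure NE.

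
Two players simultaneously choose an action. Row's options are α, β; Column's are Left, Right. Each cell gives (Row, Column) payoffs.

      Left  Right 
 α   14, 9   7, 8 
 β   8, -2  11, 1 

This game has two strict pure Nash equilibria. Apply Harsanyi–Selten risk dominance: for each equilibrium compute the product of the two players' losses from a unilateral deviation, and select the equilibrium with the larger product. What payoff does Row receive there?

At (α, Left): Row loses 14 − 8 = 6 by deviating; Column loses 9 − 8 = 1. Product = 6·1 = 6.
At (β, Right): Row loses 11 − 7 = 4 by deviating; Column loses 1 − (-2) = 3. Product = 4·3 = 12.
12 > 6, so (β, Right) is risk-dominant. Row's payoff there is 11.

11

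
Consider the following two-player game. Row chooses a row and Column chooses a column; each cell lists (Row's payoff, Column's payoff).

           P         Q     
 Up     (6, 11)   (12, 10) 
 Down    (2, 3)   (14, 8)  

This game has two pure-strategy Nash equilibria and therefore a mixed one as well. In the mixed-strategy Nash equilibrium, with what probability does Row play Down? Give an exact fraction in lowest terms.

Row's mix p on Up must make Column indifferent between P and Q.
Column's payoff from P: 11p + 3(1−p). From Q: 10p + 8(1−p).
Set equal: 1p = 5(1−p) → p = 5/6.
Probability on Down is 1 − 5/6 = 1/6.

1/6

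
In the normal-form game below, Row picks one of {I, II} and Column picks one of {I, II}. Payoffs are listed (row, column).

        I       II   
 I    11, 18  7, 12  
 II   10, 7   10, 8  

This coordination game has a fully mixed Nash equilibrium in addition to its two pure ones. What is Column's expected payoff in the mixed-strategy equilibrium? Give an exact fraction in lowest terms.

60/7

Row mixes with probability p on I, chosen so Column is indifferent: 18p + 7(1−p) = 12p + 8(1−p) gives p = 1/7.
Column's expected payoff is 18·1/7 + 7·6/7 = 60/7.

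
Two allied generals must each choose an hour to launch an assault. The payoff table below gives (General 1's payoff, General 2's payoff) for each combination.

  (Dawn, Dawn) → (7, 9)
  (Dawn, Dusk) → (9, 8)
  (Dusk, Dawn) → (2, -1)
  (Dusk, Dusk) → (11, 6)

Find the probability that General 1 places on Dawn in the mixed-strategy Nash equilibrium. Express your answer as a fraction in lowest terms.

General 1's mix p on Dawn must make General 2 indifferent between Dawn and Dusk.
General 2's payoff from Dawn: 9p + (-1)(1−p). From Dusk: 8p + 6(1−p).
Set equal: 1p = 7(1−p) → p = 7/8.

7/8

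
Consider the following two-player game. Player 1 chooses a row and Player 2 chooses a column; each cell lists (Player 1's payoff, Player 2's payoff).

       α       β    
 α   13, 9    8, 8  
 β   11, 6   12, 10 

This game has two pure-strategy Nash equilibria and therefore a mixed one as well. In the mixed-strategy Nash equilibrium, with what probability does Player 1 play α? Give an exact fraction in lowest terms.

Player 1's mix p on α must make Player 2 indifferent between α and β.
Player 2's payoff from α: 9p + 6(1−p). From β: 8p + 10(1−p).
Set equal: 1p = 4(1−p) → p = 4/5.

4/5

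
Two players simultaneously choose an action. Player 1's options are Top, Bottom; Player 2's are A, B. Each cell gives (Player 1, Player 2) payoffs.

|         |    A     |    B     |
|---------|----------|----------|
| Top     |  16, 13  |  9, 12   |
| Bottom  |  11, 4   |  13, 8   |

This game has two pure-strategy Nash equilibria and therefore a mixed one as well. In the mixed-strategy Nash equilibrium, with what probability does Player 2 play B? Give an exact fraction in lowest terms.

Player 2's mix q on A must make Player 1 indifferent between Top and Bottom.
Player 1's payoff from Top: 16q + 9(1−q). From Bottom: 11q + 13(1−q).
Set equal: 5q = 4(1−q) → q = 4/9.
Probability on B is 1 − 4/9 = 5/9.

5/9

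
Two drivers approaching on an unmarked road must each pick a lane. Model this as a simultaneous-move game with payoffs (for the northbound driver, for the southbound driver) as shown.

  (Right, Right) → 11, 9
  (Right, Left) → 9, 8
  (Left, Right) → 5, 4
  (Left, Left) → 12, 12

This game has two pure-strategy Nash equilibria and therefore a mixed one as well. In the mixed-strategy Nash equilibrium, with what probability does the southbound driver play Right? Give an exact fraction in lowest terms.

1/3

The southbound driver's mix q on Right must make the northbound driver indifferent between Right and Left.
The northbound driver's payoff from Right: 11q + 9(1−q). From Left: 5q + 12(1−q).
Set equal: 6q = 3(1−q) → q = 3/9 = 1/3.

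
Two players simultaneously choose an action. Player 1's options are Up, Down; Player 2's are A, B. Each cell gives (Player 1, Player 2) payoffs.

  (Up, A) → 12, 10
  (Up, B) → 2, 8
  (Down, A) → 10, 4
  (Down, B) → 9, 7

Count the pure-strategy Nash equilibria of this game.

2

(Up, A): Player 1 gets 12 (best alternative 10); Player 2 gets 10 (best alternative 8). Neither deviates — NE.
(Down, B): Player 1 gets 9 (best alternative 2); Player 2 gets 7 (best alternative 4). Neither deviates — NE.
(Down, A) is not a NE: Player 1 would switch to Up (12 > 10).
No other cell survives both best-response checks, so there are 2 pure NE.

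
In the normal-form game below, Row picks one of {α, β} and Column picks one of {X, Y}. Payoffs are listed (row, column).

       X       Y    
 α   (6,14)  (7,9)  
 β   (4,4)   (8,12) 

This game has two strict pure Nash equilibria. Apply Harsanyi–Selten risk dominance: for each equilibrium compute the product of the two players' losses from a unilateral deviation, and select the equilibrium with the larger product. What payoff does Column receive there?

At (α, X): Row loses 6 − 4 = 2 by deviating; Column loses 14 − 9 = 5. Product = 2·5 = 10.
At (β, Y): Row loses 8 − 7 = 1 by deviating; Column loses 12 − 4 = 8. Product = 1·8 = 8.
10 > 8, so (α, X) is risk-dominant. Column's payoff there is 14.

14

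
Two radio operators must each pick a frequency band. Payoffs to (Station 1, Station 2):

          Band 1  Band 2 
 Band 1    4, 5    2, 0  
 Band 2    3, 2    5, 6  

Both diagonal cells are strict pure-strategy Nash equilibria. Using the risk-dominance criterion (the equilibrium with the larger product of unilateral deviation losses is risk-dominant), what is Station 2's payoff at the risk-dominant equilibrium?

6

At both Band 1: Station 1 loses 4 − 3 = 1 by deviating; Station 2 loses 5 − 0 = 5. Product = 1·5 = 5.
At both Band 2: Station 1 loses 5 − 2 = 3 by deviating; Station 2 loses 6 − 2 = 4. Product = 3·4 = 12.
12 > 5, so both Band 2 is risk-dominant. Station 2's payoff there is 6.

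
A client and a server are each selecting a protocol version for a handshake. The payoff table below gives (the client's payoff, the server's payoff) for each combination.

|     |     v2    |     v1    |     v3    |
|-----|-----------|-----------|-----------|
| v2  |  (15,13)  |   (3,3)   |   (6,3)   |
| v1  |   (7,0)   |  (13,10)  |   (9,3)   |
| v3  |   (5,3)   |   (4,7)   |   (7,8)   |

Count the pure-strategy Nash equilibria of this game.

Both v2: the client gets 15 (best alternative 7); the server gets 13 (best alternative 3). Neither deviates — NE.
Both v1: the client gets 13 (best alternative 4); the server gets 10 (best alternative 3). Neither deviates — NE.
Both v3 is not a NE: the client would switch to v1 (9 > 7).
No other cell survives both best-response checks, so there are 2 pure NE.

2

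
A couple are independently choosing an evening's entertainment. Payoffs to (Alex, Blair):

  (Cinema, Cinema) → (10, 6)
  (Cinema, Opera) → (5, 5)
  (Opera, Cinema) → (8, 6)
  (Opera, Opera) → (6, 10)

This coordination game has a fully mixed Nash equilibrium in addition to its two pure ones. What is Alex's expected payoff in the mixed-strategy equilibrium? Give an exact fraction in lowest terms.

Blair mixes with probability q on Cinema, chosen so Alex is indifferent: 10q + 5(1−q) = 8q + 6(1−q) gives q = 1/3.
Alex's expected payoff (from either row, since indifferent) is 10·1/3 + 5·2/3 = 20/3.

20/3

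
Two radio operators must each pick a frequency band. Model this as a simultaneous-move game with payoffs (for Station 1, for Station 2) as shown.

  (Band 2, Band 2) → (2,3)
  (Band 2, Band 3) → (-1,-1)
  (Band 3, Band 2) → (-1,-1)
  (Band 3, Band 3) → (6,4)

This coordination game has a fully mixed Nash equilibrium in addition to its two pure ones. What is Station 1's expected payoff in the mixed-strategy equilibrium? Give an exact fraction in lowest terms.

11/10

Station 2 mixes with probability q on Band 2, chosen so Station 1 is indifferent: 2q + (-1)(1−q) = (-1)q + 6(1−q) gives q = 7/10.
Station 1's expected payoff (from either row, since indifferent) is 2·7/10 + (-1)·3/10 = 11/10.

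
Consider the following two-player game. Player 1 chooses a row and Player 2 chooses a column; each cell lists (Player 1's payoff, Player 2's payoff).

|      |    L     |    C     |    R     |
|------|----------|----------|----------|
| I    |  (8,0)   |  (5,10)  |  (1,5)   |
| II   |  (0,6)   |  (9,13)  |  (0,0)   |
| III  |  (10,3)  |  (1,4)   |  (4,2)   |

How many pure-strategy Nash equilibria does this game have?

1

(II, C): Player 1 gets 9 (best alternative 5); Player 2 gets 13 (best alternative 6). Neither deviates — NE.
(I, L) is not a NE: Player 1 would switch to III (10 > 8).
No other cell survives both best-response checks, so there is 1 pure NE.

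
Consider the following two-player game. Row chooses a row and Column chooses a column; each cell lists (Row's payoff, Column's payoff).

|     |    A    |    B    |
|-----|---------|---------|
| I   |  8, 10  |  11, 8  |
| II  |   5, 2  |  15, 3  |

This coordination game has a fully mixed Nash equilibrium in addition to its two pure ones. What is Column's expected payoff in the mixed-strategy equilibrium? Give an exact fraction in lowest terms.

14/3

Row mixes with probability p on I, chosen so Column is indifferent: 10p + 2(1−p) = 8p + 3(1−p) gives p = 1/3.
Column's expected payoff is 10·1/3 + 2·2/3 = 14/3.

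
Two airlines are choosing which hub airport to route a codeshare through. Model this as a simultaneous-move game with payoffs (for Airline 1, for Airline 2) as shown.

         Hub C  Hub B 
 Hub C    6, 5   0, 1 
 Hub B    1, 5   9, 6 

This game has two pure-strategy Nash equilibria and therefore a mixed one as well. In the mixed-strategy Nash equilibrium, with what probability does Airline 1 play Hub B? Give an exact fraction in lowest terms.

Airline 1's mix p on Hub C must make Airline 2 indifferent between Hub C and Hub B.
Airline 2's payoff from Hub C: 5p + 5(1−p). From Hub B: 1p + 6(1−p).
Set equal: 4p = 1(1−p) → p = 1/5.
Probability on Hub B is 1 − 1/5 = 4/5.

4/5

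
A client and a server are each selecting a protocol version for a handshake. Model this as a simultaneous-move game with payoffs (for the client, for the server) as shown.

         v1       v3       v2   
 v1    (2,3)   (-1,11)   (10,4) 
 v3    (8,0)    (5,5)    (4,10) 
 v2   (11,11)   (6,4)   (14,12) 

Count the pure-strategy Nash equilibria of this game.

1

Both v2: the client gets 14 (best alternative 10); the server gets 12 (best alternative 11). Neither deviates — NE.
Both v3 is not a NE: the client would switch to v2 (6 > 5).
No other cell survives both best-response checks, so there is 1 pure NE.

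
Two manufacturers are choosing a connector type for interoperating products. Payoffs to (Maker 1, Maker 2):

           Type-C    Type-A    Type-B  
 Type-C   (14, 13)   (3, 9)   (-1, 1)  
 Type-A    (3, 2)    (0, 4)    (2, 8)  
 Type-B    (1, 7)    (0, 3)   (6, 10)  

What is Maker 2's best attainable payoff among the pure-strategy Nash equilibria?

Both Type-C is a pure NE (Maker 1: 14 ≥ 3; Maker 2: 13 ≥ 9). Maker 2 gets 13.
Both Type-B is a pure NE (Maker 1: 6 ≥ 2; Maker 2: 10 ≥ 7). Maker 2 gets 10.
Every other cell has a profitable deviation for at least one player. Highest of {13, 10} is 13.

13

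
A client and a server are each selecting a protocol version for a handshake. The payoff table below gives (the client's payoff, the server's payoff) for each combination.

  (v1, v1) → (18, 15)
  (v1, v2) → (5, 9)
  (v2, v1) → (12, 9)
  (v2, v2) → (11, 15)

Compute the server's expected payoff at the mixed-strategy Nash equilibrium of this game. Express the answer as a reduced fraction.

12

The client mixes with probability p on v1, chosen so the server is indifferent: 15p + 9(1−p) = 9p + 15(1−p) gives p = 1/2.
The server's expected payoff is 15·1/2 + 9·1/2 = 12.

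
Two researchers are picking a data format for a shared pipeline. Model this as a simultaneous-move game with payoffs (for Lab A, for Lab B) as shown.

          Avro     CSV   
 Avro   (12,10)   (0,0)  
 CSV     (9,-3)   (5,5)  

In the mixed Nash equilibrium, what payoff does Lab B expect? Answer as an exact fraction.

25/9

Lab A mixes with probability p on Avro, chosen so Lab B is indifferent: 10p + (-3)(1−p) = 0p + 5(1−p) gives p = 4/9.
Lab B's expected payoff is 10·4/9 + (-3)·5/9 = 25/9.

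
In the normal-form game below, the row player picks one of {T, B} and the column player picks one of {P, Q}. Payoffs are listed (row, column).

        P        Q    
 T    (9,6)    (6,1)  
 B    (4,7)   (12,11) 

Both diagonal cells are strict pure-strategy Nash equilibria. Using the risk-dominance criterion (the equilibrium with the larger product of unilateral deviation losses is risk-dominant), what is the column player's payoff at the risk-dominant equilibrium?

At (T, P): the row player loses 9 − 4 = 5 by deviating; the column player loses 6 − 1 = 5. Product = 5·5 = 25.
At (B, Q): the row player loses 12 − 6 = 6 by deviating; the column player loses 11 − 7 = 4. Product = 6·4 = 24.
25 > 24, so (T, P) is risk-dominant. The column player's payoff there is 6.

6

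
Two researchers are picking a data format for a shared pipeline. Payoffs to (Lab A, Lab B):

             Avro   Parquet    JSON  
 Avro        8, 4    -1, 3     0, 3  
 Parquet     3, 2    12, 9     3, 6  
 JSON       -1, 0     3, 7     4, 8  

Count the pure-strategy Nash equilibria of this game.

Both Avro: Lab A gets 8 (best alternative 3); Lab B gets 4 (best alternative 3). Neither deviates — NE.
Both Parquet: Lab A gets 12 (best alternative 3); Lab B gets 9 (best alternative 6). Neither deviates — NE.
Both JSON: Lab A gets 4 (best alternative 3); Lab B gets 8 (best alternative 7). Neither deviates — NE.
(JSON, Avro) is not a NE: Lab A would switch to Avro (8 > -1).
No other cell survives both best-response checks, so there are 3 pure NE.

3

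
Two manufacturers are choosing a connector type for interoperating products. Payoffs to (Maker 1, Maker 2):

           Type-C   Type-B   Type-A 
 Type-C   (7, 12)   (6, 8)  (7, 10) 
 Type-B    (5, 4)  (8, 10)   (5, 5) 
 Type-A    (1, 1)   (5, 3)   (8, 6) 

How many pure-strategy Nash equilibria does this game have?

Both Type-C: Maker 1 gets 7 (best alternative 5); Maker 2 gets 12 (best alternative 10). Neither deviates — NE.
Both Type-B: Maker 1 gets 8 (best alternative 6); Maker 2 gets 10 (best alternative 5). Neither deviates — NE.
Both Type-A: Maker 1 gets 8 (best alternative 7); Maker 2 gets 6 (best alternative 3). Neither deviates — NE.
(Type-C, Type-B) is not a NE: Maker 1 would switch to Type-B (8 > 6).
No other cell survives both best-response checks, so there are 3 pure NE.

3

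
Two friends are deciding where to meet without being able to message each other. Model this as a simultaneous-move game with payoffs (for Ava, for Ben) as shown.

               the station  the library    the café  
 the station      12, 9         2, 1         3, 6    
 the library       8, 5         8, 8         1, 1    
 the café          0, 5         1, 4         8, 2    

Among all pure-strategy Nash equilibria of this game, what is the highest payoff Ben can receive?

Both the station is a pure NE (Ava: 12 ≥ 8; Ben: 9 ≥ 6). Ben gets 9.
Both the library is a pure NE (Ava: 8 ≥ 2; Ben: 8 ≥ 5). Ben gets 8.
Every other cell has a profitable deviation for at least one player. Highest of {9, 8} is 9.

9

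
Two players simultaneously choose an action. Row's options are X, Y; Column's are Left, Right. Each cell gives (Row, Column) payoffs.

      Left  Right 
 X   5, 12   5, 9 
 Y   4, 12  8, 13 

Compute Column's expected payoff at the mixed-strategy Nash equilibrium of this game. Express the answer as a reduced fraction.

Row mixes with probability p on X, chosen so Column is indifferent: 12p + 12(1−p) = 9p + 13(1−p) gives p = 1/4.
Column's expected payoff is 12·1/4 + 12·3/4 = 12.

12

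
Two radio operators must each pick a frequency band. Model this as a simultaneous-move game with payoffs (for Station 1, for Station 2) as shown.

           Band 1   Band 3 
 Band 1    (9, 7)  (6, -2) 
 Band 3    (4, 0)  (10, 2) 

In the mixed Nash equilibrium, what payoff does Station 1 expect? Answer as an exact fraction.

Station 2 mixes with probability q on Band 1, chosen so Station 1 is indifferent: 9q + 6(1−q) = 4q + 10(1−q) gives q = 4/9.
Station 1's expected payoff (from either row, since indifferent) is 9·4/9 + 6·5/9 = 22/3.

22/3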